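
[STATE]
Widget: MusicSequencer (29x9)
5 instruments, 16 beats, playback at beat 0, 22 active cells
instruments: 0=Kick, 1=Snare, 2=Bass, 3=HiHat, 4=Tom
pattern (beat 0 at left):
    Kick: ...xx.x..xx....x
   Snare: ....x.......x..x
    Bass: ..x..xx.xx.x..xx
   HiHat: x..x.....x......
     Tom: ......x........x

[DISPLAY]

      ▼123456789012345       
  Kick···██·█··██····█       
 Snare····█·······█··█       
  Bass··█··██·██·█··██       
 HiHat█··█·····█······       
   Tom······█········█       
                             
                             
                             


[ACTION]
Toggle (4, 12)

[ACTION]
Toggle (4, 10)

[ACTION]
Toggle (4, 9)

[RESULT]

      ▼123456789012345       
  Kick···██·█··██····█       
 Snare····█·······█··█       
  Bass··█··██·██·█··██       
 HiHat█··█·····█······       
   Tom······█··██·█··█       
                             
                             
                             


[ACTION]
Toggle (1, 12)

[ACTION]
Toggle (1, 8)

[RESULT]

      ▼123456789012345       
  Kick···██·█··██····█       
 Snare····█···█······█       
  Bass··█··██·██·█··██       
 HiHat█··█·····█······       
   Tom······█··██·█··█       
                             
                             
                             


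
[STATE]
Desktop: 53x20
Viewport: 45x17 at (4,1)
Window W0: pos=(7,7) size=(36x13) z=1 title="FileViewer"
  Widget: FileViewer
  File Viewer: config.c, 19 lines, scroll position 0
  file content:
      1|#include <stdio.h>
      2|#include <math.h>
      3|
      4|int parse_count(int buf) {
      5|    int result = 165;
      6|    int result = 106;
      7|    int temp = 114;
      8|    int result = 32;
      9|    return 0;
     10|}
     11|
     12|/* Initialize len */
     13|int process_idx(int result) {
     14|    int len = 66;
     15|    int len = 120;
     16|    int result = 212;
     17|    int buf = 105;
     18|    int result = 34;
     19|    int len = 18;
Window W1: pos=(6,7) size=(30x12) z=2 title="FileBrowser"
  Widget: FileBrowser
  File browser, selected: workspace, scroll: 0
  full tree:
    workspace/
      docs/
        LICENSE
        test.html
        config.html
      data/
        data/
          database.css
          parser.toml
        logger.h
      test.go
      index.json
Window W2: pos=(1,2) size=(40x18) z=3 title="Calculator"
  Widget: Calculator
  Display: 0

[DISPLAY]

                                             
━━━━━━━━━━━━━━━━━━━━━━━━━━━━━━━━━━━━┓        
alculator                           ┃        
────────────────────────────────────┨        
                                   0┃        
──┬───┬───┬───┐                     ┃        
7 │ 8 │ 9 │ ÷ │                     ┃━┓      
──┼───┼───┼───┤                     ┃ ┃      
4 │ 5 │ 6 │ × │                     ┃─┨      
──┼───┼───┼───┤                     ┃▲┃      
1 │ 2 │ 3 │ - │                     ┃█┃      
──┼───┼───┼───┤                     ┃░┃      
0 │ . │ = │ + │                     ┃░┃      
──┼───┼───┼───┤                     ┃░┃      
C │ MC│ MR│ M+│                     ┃░┃      
──┴───┴───┴───┘                     ┃░┃      
                                    ┃░┃      


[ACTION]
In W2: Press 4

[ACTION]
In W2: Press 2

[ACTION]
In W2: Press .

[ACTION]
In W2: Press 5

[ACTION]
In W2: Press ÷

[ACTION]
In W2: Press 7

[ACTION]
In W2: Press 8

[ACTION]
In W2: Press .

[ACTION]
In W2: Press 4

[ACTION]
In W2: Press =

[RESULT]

                                             
━━━━━━━━━━━━━━━━━━━━━━━━━━━━━━━━━━━━┓        
alculator                           ┃        
────────────────────────────────────┨        
                        0.5420918367┃        
──┬───┬───┬───┐                     ┃        
7 │ 8 │ 9 │ ÷ │                     ┃━┓      
──┼───┼───┼───┤                     ┃ ┃      
4 │ 5 │ 6 │ × │                     ┃─┨      
──┼───┼───┼───┤                     ┃▲┃      
1 │ 2 │ 3 │ - │                     ┃█┃      
──┼───┼───┼───┤                     ┃░┃      
0 │ . │ = │ + │                     ┃░┃      
──┼───┼───┼───┤                     ┃░┃      
C │ MC│ MR│ M+│                     ┃░┃      
──┴───┴───┴───┘                     ┃░┃      
                                    ┃░┃      


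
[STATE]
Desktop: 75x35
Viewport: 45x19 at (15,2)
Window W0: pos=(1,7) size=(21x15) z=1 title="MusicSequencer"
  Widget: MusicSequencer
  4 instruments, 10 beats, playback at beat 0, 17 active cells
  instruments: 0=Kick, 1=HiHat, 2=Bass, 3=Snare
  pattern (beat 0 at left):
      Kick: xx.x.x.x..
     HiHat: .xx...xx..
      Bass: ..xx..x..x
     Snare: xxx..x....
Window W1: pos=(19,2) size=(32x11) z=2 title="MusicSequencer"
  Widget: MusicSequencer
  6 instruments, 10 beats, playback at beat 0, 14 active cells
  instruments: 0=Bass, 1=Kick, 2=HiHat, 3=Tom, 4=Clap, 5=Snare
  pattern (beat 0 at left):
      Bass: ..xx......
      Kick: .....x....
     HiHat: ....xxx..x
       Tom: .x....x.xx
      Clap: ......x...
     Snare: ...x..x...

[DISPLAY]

    ┏━━━━━━━━━━━━━━━━━━━━━━━━━━━━━━┓         
    ┃ MusicSequencer               ┃         
    ┠──────────────────────────────┨         
    ┃      ▼123456789              ┃         
    ┃  Bass··██······              ┃         
━━━━┃  Kick·····█····              ┃         
er  ┃ HiHat····███··█              ┃         
────┃   Tom·█····█·██              ┃         
789 ┃  Clap······█···              ┃         
█·· ┃ Snare···█··█···              ┃         
█·· ┗━━━━━━━━━━━━━━━━━━━━━━━━━━━━━━┛         
··█   ┃                                      
···   ┃                                      
      ┃                                      
      ┃                                      
      ┃                                      
      ┃                                      
      ┃                                      
      ┃                                      


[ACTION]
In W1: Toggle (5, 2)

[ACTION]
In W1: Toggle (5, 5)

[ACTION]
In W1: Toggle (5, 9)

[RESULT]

    ┏━━━━━━━━━━━━━━━━━━━━━━━━━━━━━━┓         
    ┃ MusicSequencer               ┃         
    ┠──────────────────────────────┨         
    ┃      ▼123456789              ┃         
    ┃  Bass··██······              ┃         
━━━━┃  Kick·····█····              ┃         
er  ┃ HiHat····███··█              ┃         
────┃   Tom·█····█·██              ┃         
789 ┃  Clap······█···              ┃         
█·· ┃ Snare··██·██··█              ┃         
█·· ┗━━━━━━━━━━━━━━━━━━━━━━━━━━━━━━┛         
··█   ┃                                      
···   ┃                                      
      ┃                                      
      ┃                                      
      ┃                                      
      ┃                                      
      ┃                                      
      ┃                                      


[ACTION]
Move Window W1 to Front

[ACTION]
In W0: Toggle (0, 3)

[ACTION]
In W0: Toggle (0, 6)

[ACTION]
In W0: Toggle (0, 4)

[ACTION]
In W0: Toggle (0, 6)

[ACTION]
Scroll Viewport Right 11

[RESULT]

━━━━━━━━━━━━━━━━━━━━━━━━┓                    
Sequencer               ┃                    
────────────────────────┨                    
▼123456789              ┃                    
··██······              ┃                    
·····█····              ┃                    
····███··█              ┃                    
·█····█·██              ┃                    
······█···              ┃                    
··██·██··█              ┃                    
━━━━━━━━━━━━━━━━━━━━━━━━┛                    
                                             
                                             
                                             
                                             
                                             
                                             
                                             
                                             


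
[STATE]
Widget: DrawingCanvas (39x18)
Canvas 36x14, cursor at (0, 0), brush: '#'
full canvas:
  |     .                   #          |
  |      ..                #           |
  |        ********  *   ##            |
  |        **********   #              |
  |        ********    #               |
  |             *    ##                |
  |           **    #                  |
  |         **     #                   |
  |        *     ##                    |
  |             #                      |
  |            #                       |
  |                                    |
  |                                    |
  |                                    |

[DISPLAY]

+    .                   #             
      ..                #              
        ********  *   ##               
        **********   #                 
        ********    #                  
             *    ##                   
           **    #                     
         **     #                      
        *     ##                       
             #                         
            #                          
                                       
                                       
                                       
                                       
                                       
                                       
                                       


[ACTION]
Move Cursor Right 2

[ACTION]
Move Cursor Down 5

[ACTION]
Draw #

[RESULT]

     .                   #             
      ..                #              
        ********  *   ##               
        **********   #                 
        ********    #                  
  #          *    ##                   
           **    #                     
         **     #                      
        *     ##                       
             #                         
            #                          
                                       
                                       
                                       
                                       
                                       
                                       
                                       


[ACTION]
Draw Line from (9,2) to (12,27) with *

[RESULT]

     .                   #             
      ..                #              
        ********  *   ##               
        **********   #                 
        ********    #                  
  #          *    ##                   
           **    #                     
         **     #                      
        *     ##                       
  *****      #                         
       ********                        
               ********                
                       *****           
                                       
                                       
                                       
                                       
                                       


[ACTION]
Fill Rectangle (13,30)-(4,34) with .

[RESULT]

     .                   #             
      ..                #              
        ********  *   ##               
        **********   #                 
        ********    #         .....    
  #          *    ##          .....    
           **    #            .....    
         **     #             .....    
        *     ##              .....    
  *****      #                .....    
       ********               .....    
               ********       .....    
                       *****  .....    
                              .....    
                                       
                                       
                                       
                                       


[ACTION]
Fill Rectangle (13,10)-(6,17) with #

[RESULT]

     .                   #             
      ..                #              
        ********  *   ##               
        **********   #                 
        ********    #         .....    
  #          *    ##          .....    
          ########            .....    
         *########            .....    
        * ########            .....    
  *****   ########            .....    
       ***########            .....    
          ########*****       .....    
          ########     *****  .....    
          ########            .....    
                                       
                                       
                                       
                                       


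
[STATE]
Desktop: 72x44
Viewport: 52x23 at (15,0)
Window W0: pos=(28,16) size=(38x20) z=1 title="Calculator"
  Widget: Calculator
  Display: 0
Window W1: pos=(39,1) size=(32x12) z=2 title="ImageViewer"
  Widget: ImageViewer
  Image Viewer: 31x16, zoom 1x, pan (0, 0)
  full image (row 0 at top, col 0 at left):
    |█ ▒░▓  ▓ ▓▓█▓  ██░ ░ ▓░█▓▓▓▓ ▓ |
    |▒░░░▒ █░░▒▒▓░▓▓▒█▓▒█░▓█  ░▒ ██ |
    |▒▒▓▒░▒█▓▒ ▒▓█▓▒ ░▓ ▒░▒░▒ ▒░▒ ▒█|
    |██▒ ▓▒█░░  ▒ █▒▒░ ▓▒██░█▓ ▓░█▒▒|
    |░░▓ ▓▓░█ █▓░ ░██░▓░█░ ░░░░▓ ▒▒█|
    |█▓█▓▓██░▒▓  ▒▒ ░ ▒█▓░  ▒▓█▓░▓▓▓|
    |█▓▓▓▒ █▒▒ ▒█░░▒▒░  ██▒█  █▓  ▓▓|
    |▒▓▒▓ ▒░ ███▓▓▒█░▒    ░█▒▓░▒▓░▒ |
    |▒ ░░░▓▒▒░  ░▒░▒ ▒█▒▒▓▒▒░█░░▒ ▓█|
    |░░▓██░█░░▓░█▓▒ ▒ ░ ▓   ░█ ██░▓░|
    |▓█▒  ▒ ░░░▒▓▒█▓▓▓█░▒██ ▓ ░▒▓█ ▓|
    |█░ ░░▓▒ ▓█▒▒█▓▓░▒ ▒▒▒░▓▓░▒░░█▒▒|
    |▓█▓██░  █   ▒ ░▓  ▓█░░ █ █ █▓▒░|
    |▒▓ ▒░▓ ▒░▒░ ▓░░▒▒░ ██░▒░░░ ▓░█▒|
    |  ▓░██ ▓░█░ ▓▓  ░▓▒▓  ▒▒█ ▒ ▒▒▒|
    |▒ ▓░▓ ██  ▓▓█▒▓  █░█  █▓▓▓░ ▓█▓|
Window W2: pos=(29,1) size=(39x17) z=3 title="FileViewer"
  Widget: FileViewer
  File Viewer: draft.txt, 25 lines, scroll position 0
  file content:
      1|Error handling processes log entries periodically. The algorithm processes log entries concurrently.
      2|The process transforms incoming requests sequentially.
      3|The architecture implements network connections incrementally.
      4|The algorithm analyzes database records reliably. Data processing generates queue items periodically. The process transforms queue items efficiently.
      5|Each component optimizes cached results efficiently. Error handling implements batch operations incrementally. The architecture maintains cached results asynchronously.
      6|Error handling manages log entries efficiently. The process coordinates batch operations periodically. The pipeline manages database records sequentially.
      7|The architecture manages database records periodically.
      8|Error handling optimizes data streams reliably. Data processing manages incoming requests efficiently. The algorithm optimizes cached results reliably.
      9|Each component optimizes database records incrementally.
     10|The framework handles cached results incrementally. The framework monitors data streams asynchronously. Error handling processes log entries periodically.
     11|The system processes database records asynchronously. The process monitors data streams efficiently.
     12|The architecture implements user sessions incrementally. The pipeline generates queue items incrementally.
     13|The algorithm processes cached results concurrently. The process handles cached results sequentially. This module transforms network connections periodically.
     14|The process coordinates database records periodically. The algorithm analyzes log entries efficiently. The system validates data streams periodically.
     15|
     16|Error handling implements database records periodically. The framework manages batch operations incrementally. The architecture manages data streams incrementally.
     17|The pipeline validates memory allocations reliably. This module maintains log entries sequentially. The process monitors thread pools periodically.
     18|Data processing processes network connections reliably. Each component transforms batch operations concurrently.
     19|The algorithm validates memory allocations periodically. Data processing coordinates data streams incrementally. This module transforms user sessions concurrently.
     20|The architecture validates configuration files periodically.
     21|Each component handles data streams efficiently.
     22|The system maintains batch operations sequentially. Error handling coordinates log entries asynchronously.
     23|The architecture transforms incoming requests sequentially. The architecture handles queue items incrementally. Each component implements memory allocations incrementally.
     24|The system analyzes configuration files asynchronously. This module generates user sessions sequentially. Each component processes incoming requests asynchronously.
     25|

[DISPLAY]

                                                    
              ┏━━━━━━━━━━━━━━━━━━━━━━━━━━━━━━━━━━━━━
              ┃ FileViewer                          
              ┠─────────────────────────────────────
              ┃Error handling processes log entries▲
              ┃The process transforms incoming requ█
              ┃The architecture implements network ░
              ┃The algorithm analyzes database reco░
              ┃Each component optimizes cached resu░
              ┃Error handling manages log entries e░
              ┃The architecture manages database re░
              ┃Error handling optimizes data stream░
              ┃Each component optimizes database re░
              ┃The framework handles cached results░
              ┃The system processes database record░
              ┃The architecture implements user ses░
             ┏┃The algorithm processes cached resul▼
             ┃┗━━━━━━━━━━━━━━━━━━━━━━━━━━━━━━━━━━━━━
             ┠────────────────────────────────────┨ 
             ┃                                   0┃ 
             ┃┌───┬───┬───┬───┐                   ┃ 
             ┃│ 7 │ 8 │ 9 │ ÷ │                   ┃ 
             ┃├───┼───┼───┼───┤                   ┃ 


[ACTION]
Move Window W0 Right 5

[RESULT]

                                                    
              ┏━━━━━━━━━━━━━━━━━━━━━━━━━━━━━━━━━━━━━
              ┃ FileViewer                          
              ┠─────────────────────────────────────
              ┃Error handling processes log entries▲
              ┃The process transforms incoming requ█
              ┃The architecture implements network ░
              ┃The algorithm analyzes database reco░
              ┃Each component optimizes cached resu░
              ┃Error handling manages log entries e░
              ┃The architecture manages database re░
              ┃Error handling optimizes data stream░
              ┃Each component optimizes database re░
              ┃The framework handles cached results░
              ┃The system processes database record░
              ┃The architecture implements user ses░
              ┃The algorithm processes cached resul▼
              ┗━━━━━━━━━━━━━━━━━━━━━━━━━━━━━━━━━━━━━
                  ┠─────────────────────────────────
                  ┃                                 
                  ┃┌───┬───┬───┬───┐                
                  ┃│ 7 │ 8 │ 9 │ ÷ │                
                  ┃├───┼───┼───┼───┤                


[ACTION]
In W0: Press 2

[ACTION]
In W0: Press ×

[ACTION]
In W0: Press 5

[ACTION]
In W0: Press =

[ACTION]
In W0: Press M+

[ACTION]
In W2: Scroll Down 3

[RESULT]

                                                    
              ┏━━━━━━━━━━━━━━━━━━━━━━━━━━━━━━━━━━━━━
              ┃ FileViewer                          
              ┠─────────────────────────────────────
              ┃The algorithm analyzes database reco▲
              ┃Each component optimizes cached resu░
              ┃Error handling manages log entries e░
              ┃The architecture manages database re█
              ┃Error handling optimizes data stream░
              ┃Each component optimizes database re░
              ┃The framework handles cached results░
              ┃The system processes database record░
              ┃The architecture implements user ses░
              ┃The algorithm processes cached resul░
              ┃The process coordinates database rec░
              ┃                                    ░
              ┃Error handling implements database r▼
              ┗━━━━━━━━━━━━━━━━━━━━━━━━━━━━━━━━━━━━━
                  ┠─────────────────────────────────
                  ┃                                 
                  ┃┌───┬───┬───┬───┐                
                  ┃│ 7 │ 8 │ 9 │ ÷ │                
                  ┃├───┼───┼───┼───┤                


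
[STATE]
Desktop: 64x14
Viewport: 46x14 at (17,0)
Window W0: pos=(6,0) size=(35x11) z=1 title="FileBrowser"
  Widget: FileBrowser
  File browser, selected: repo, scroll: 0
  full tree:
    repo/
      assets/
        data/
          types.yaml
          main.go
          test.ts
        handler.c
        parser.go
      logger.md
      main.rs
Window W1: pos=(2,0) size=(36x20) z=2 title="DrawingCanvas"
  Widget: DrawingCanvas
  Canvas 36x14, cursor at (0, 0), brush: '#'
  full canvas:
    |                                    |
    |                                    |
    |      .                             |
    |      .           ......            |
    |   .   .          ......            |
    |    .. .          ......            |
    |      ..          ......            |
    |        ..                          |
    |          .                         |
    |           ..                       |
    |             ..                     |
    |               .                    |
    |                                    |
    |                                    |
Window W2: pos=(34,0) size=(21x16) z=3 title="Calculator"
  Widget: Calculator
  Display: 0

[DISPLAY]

━━━━━━━━━━━━━━━━━┏━━━━━━━━━━━━━━━━━━━┓        
                 ┃ Calculator        ┃        
─────────────────┠───────────────────┨        
                 ┃                  0┃        
                 ┃┌───┬───┬───┬───┐  ┃        
                 ┃│ 7 │ 8 │ 9 │ ÷ │  ┃        
    ......       ┃├───┼───┼───┼───┤  ┃        
    ......       ┃│ 4 │ 5 │ 6 │ × │  ┃        
    ......       ┃├───┼───┼───┼───┤  ┃        
    ......       ┃│ 1 │ 2 │ 3 │ - │  ┃        
                 ┃├───┼───┼───┼───┤  ┃        
                 ┃│ 0 │ . │ = │ + │  ┃        
                 ┃├───┼───┼───┼───┤  ┃        
.                ┃│ C │ MC│ MR│ M+│  ┃        


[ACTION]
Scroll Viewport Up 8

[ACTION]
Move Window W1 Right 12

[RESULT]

━━━━━━━━━━━━━━━━━┏━━━━━━━━━━━━━━━━━━━┓        
rawingCanvas     ┃ Calculator        ┃        
─────────────────┠───────────────────┨        
                 ┃                  0┃        
                 ┃┌───┬───┬───┬───┐  ┃        
    .            ┃│ 7 │ 8 │ 9 │ ÷ │  ┃        
    .           .┃├───┼───┼───┼───┤  ┃        
 .   .          .┃│ 4 │ 5 │ 6 │ × │  ┃        
  .. .          .┃├───┼───┼───┼───┤  ┃        
    ..          .┃│ 1 │ 2 │ 3 │ - │  ┃        
      ..         ┃├───┼───┼───┼───┤  ┃        
        .        ┃│ 0 │ . │ = │ + │  ┃        
         ..      ┃├───┼───┼───┼───┤  ┃        
           ..    ┃│ C │ MC│ MR│ M+│  ┃        


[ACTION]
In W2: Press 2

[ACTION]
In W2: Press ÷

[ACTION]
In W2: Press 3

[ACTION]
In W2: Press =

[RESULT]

━━━━━━━━━━━━━━━━━┏━━━━━━━━━━━━━━━━━━━┓        
rawingCanvas     ┃ Calculator        ┃        
─────────────────┠───────────────────┨        
                 ┃       0.6666666667┃        
                 ┃┌───┬───┬───┬───┐  ┃        
    .            ┃│ 7 │ 8 │ 9 │ ÷ │  ┃        
    .           .┃├───┼───┼───┼───┤  ┃        
 .   .          .┃│ 4 │ 5 │ 6 │ × │  ┃        
  .. .          .┃├───┼───┼───┼───┤  ┃        
    ..          .┃│ 1 │ 2 │ 3 │ - │  ┃        
      ..         ┃├───┼───┼───┼───┤  ┃        
        .        ┃│ 0 │ . │ = │ + │  ┃        
         ..      ┃├───┼───┼───┼───┤  ┃        
           ..    ┃│ C │ MC│ MR│ M+│  ┃        


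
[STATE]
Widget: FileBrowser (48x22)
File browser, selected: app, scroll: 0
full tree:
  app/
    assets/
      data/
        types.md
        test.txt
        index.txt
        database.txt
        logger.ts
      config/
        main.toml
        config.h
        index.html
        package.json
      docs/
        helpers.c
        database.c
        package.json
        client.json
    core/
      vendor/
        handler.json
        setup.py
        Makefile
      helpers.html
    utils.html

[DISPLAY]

> [-] app/                                      
    [+] assets/                                 
    [+] core/                                   
    utils.html                                  
                                                
                                                
                                                
                                                
                                                
                                                
                                                
                                                
                                                
                                                
                                                
                                                
                                                
                                                
                                                
                                                
                                                
                                                


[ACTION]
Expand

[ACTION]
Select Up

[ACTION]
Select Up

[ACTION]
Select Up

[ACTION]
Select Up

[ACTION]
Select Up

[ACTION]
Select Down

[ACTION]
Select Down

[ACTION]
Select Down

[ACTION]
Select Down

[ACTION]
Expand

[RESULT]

  [-] app/                                      
    [+] assets/                                 
    [+] core/                                   
  > utils.html                                  
                                                
                                                
                                                
                                                
                                                
                                                
                                                
                                                
                                                
                                                
                                                
                                                
                                                
                                                
                                                
                                                
                                                
                                                


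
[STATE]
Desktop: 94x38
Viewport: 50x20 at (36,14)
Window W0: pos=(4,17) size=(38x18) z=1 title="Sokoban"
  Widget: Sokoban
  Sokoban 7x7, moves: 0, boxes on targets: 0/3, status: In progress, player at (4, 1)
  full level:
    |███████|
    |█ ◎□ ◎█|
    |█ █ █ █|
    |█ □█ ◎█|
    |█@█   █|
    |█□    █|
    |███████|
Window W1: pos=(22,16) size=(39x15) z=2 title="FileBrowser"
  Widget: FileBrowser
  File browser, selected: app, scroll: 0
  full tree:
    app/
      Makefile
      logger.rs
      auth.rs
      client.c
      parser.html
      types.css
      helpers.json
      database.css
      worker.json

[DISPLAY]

                                                  
                                                  
━━━━━━━━━━━━━━━━━━━━━━━━┓                         
                        ┃                         
────────────────────────┨                         
                        ┃                         
                        ┃                         
                        ┃                         
                        ┃                         
                        ┃                         
ml                      ┃                         
                        ┃                         
son                     ┃                         
css                     ┃                         
on                      ┃                         
                        ┃                         
━━━━━━━━━━━━━━━━━━━━━━━━┛                         
     ┃                                            
     ┃                                            
     ┃                                            


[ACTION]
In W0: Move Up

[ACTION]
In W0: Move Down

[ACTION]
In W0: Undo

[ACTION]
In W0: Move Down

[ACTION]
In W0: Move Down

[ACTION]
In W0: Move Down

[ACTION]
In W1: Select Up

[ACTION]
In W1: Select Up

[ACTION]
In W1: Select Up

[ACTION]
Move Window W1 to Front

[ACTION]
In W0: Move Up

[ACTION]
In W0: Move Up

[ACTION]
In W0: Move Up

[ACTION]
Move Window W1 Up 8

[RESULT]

                        ┃                         
                        ┃                         
ml                      ┃                         
                        ┃                         
son                     ┃                         
css                     ┃                         
on                      ┃                         
                        ┃                         
━━━━━━━━━━━━━━━━━━━━━━━━┛                         
     ┃                                            
     ┃                                            
     ┃                                            
     ┃                                            
     ┃                                            
     ┃                                            
     ┃                                            
     ┃                                            
     ┃                                            
     ┃                                            
     ┃                                            


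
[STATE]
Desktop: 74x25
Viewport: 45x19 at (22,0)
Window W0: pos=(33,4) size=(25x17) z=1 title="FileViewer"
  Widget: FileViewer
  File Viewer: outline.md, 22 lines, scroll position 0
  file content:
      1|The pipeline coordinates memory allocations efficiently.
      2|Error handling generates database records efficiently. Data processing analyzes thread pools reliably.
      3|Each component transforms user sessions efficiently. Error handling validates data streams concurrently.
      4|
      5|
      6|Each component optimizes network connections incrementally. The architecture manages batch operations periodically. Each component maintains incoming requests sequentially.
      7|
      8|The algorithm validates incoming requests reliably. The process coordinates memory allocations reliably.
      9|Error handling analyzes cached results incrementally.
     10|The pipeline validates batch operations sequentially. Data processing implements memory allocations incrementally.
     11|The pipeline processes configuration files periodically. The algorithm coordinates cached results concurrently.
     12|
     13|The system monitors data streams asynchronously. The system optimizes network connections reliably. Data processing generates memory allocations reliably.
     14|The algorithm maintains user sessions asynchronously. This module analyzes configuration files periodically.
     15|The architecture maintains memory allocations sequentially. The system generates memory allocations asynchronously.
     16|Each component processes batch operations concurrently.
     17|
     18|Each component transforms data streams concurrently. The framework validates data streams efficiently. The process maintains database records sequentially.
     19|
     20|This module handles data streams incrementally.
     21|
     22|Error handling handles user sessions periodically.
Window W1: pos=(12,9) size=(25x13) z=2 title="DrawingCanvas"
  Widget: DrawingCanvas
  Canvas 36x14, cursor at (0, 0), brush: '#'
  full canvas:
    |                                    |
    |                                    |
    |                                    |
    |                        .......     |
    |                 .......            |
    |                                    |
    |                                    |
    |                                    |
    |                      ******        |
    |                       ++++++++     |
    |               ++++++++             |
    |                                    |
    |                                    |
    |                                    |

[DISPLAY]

                                             
                                             
                                             
                                             
           ┏━━━━━━━━━━━━━━━━━━━━━━━┓         
           ┃ FileViewer            ┃         
           ┠───────────────────────┨         
           ┃The pipeline coordinat▲┃         
           ┃Error handling generat█┃         
━━━━━━━━━━━━━━┓h component transfo░┃         
anvas         ┃                   ░┃         
──────────────┨                   ░┃         
              ┃h component optimiz░┃         
              ┃                   ░┃         
              ┃ algorithm validate░┃         
              ┃or handling analyze░┃         
        ......┃ pipeline validates░┃         
              ┃ pipeline processes░┃         
              ┃                   ░┃         


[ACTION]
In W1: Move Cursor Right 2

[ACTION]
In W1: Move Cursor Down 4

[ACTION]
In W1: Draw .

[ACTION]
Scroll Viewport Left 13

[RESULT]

                                             
                                             
                                             
                                             
                        ┏━━━━━━━━━━━━━━━━━━━━
                        ┃ FileViewer         
                        ┠────────────────────
                        ┃The pipeline coordin
                        ┃Error handling gener
   ┏━━━━━━━━━━━━━━━━━━━━━━━┓h component trans
   ┃ DrawingCanvas         ┃                 
   ┠───────────────────────┨                 
   ┃                       ┃h component optim
   ┃                       ┃                 
   ┃                       ┃ algorithm valida
   ┃                       ┃or handling analy
   ┃  .              ......┃ pipeline validat
   ┃                       ┃ pipeline process
   ┃                       ┃                 


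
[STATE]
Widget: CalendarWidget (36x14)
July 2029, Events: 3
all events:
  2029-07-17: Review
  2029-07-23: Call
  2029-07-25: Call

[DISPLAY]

             July 2029              
Mo Tu We Th Fr Sa Su                
                   1                
 2  3  4  5  6  7  8                
 9 10 11 12 13 14 15                
16 17* 18 19 20 21 22               
23* 24 25* 26 27 28 29              
30 31                               
                                    
                                    
                                    
                                    
                                    
                                    


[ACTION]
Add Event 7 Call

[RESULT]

             July 2029              
Mo Tu We Th Fr Sa Su                
                   1                
 2  3  4  5  6  7*  8               
 9 10 11 12 13 14 15                
16 17* 18 19 20 21 22               
23* 24 25* 26 27 28 29              
30 31                               
                                    
                                    
                                    
                                    
                                    
                                    


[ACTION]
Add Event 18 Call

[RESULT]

             July 2029              
Mo Tu We Th Fr Sa Su                
                   1                
 2  3  4  5  6  7*  8               
 9 10 11 12 13 14 15                
16 17* 18* 19 20 21 22              
23* 24 25* 26 27 28 29              
30 31                               
                                    
                                    
                                    
                                    
                                    
                                    
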